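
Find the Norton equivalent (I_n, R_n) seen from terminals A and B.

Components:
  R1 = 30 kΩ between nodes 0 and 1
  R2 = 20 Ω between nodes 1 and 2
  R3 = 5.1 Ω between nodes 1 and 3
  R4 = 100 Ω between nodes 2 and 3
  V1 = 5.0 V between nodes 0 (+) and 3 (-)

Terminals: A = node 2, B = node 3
Find the Thévenin equivalent first; then I_n = V_th/R_th and R_n = R_th.
Step 1 — V_th is the open-circuit voltage V_A - V_B (nothing connected across the terminals).
Nodal analysis, taking node 3 as the 0 V reference.
Source V1 fixes V_0 = 5 V.
KCL at each unknown node (sum of currents leaving = 0; resistances in Ω):
  Node 1: (V_1 - 5)/30000 + (V_1 - V_2)/20 + (V_1 - 0)/5.1 = 0
  Node 2: (V_2 - V_1)/20 + (V_2 - 0)/100 = 0
Collecting terms (coefficients in siemens):
  0.2461·V_1 - 0.05·V_2 = 0.0001667
  0.06·V_2 - 0.05·V_1 = 0
Determinant D = (0.2461)(0.06) - (-0.05)(-0.05) = 0.01227
V_1 = [(0.0001667)(0.06) - (-0.05)(0)]/D = 0.0008152 V
V_2 = [(0.2461)(0) - (0.0001667)(-0.05)]/D = 0.0006793 V
V_th = V_2 - V_3 = 0.0006793 - 0 = 0.0006793 V
Step 2 — R_th: zero the source — replace V1 by a short circuit (node 3 merges into node 0) — and find the resistance seen between A (node 2) and B (node 0).
Reduce the network between node 2 (A) and node 0 (B) by series/parallel combination:
  Rp1 = R1 ‖ R3 (parallel, both between nodes 0 and 1) = 1/(1/30000 + 1/5.1) = 5.099 Ω
  Rs1 = R2 + Rp1 (series, joined only at node 1) = 20 + 5.099 = 25.1 Ω
  Rp2 = R4 ‖ Rs1 (parallel, both between nodes 0 and 2) = 1/(1/100 + 1/25.1) = 20.06 Ω
R_th = 20.06 Ω
I_n = V_th/R_th = 0.0006793/20.06 = 0.00003386 A, and R_n = R_th = 20.06 Ω

Final answer: I_n = 3.386e-05 A, R_n = 20.06 Ω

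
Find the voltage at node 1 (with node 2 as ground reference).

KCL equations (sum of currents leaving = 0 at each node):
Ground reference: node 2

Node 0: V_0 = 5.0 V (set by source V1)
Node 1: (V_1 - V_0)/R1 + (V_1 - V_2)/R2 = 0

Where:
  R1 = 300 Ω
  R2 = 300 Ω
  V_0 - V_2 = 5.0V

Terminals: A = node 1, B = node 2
Nodal analysis, taking node 2 as the 0 V reference.
Source V1 fixes V_0 = 5 V.
KCL at each unknown node (sum of currents leaving = 0; resistances in Ω):
  Node 1: (V_1 - 5)/300 + (V_1 - 0)/300 = 0
Collecting terms: 0.006667 × V_1 = 0.01667  =>  V_1 = 2.5 V
The requested potential is V_1 = 2.5 V.

Final answer: V_1 = 2.5 V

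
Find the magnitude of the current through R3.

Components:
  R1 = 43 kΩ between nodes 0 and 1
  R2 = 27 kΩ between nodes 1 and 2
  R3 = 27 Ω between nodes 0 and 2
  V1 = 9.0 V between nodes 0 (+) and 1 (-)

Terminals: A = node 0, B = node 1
Nodal analysis, taking node 1 as the 0 V reference.
Source V1 fixes V_0 = 9 V.
KCL at each unknown node (sum of currents leaving = 0; resistances in Ω):
  Node 2: (V_2 - 0)/27000 + (V_2 - 9)/27 = 0
Collecting terms: 0.03707 × V_2 = 0.3333  =>  V_2 = 8.991 V
I_R3 = (V_0 - V_2)/R3 = (9 - 8.991)/27 = 0.000333 A
|I_R3| = 0.000333 A

Final answer: |I_R3| = 0.000333 A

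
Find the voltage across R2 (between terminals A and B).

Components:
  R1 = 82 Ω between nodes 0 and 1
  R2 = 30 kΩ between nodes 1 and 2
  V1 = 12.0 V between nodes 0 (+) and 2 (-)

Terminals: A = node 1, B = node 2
R1 and R2 are in series across V1 (node 0 → node 1 → node 2), and the output A–B is taken across R2, so this is a voltage divider.
Series current: I = V1/(R1 + R2) = 12/(82 + 30000) = 12/30080 = 0.0003989 A
V_R2 = I × R2 = V1 × R2/(R1 + R2) = 12 × 30000/30080 = 11.97 V

Final answer: 11.97 V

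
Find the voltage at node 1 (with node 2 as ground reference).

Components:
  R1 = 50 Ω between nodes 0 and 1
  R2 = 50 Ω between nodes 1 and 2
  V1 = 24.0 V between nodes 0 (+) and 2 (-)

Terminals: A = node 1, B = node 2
Nodal analysis, taking node 2 as the 0 V reference.
Source V1 fixes V_0 = 24 V.
KCL at each unknown node (sum of currents leaving = 0; resistances in Ω):
  Node 1: (V_1 - 24)/50 + (V_1 - 0)/50 = 0
Collecting terms: 0.04 × V_1 = 0.48  =>  V_1 = 12 V
The requested potential is V_1 = 12 V.

Final answer: V_1 = 12 V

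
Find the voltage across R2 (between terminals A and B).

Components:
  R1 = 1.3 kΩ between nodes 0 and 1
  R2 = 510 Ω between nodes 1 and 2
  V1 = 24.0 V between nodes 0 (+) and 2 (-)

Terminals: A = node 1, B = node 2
R1 and R2 are in series across V1 (node 0 → node 1 → node 2), and the output A–B is taken across R2, so this is a voltage divider.
Series current: I = V1/(R1 + R2) = 24/(1300 + 510) = 24/1810 = 0.01326 A
V_R2 = I × R2 = V1 × R2/(R1 + R2) = 24 × 510/1810 = 6.762 V

Final answer: 6.762 V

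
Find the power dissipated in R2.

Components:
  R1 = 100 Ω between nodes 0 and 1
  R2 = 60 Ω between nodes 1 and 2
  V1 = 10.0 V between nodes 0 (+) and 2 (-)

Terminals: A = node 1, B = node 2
Nodal analysis, taking node 2 as the 0 V reference.
Source V1 fixes V_0 = 10 V.
KCL at each unknown node (sum of currents leaving = 0; resistances in Ω):
  Node 1: (V_1 - 10)/100 + (V_1 - 0)/60 = 0
Collecting terms: 0.02667 × V_1 = 0.1  =>  V_1 = 3.75 V
I_R2 = (V_1 - V_2)/R2 = (3.75 - 0)/60 = 0.0625 A
P_R2 = I_R2² × R2 = (0.0625)² × 60 = 0.2344 W

Final answer: 0.2344 W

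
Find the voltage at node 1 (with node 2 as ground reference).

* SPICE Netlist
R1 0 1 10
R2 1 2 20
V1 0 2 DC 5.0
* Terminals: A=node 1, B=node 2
Nodal analysis, taking node 2 as the 0 V reference.
Source V1 fixes V_0 = 5 V.
KCL at each unknown node (sum of currents leaving = 0; resistances in Ω):
  Node 1: (V_1 - 5)/10 + (V_1 - 0)/20 = 0
Collecting terms: 0.15 × V_1 = 0.5  =>  V_1 = 3.333 V
The requested potential is V_1 = 3.333 V.

Final answer: V_1 = 3.333 V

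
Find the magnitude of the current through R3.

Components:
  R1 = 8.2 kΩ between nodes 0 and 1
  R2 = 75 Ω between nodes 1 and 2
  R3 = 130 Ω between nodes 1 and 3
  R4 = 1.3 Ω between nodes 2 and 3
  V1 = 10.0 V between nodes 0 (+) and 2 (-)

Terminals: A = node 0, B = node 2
Nodal analysis, taking node 2 as the 0 V reference.
Source V1 fixes V_0 = 10 V.
KCL at each unknown node (sum of currents leaving = 0; resistances in Ω):
  Node 1: (V_1 - 10)/8200 + (V_1 - 0)/75 + (V_1 - V_3)/130 = 0
  Node 3: (V_3 - V_1)/130 + (V_3 - 0)/1.3 = 0
Collecting terms (coefficients in siemens):
  0.02115·V_1 - 0.007692·V_3 = 0.00122
  0.7769·V_3 - 0.007692·V_1 = 0
Determinant D = (0.02115)(0.7769) - (-0.007692)(-0.007692) = 0.01637
V_1 = [(0.00122)(0.7769) - (-0.007692)(0)]/D = 0.05788 V
V_3 = [(0.02115)(0) - (0.00122)(-0.007692)]/D = 0.000573 V
I_R3 = (V_1 - V_3)/R3 = (0.05788 - 0.000573)/130 = 0.0004408 A
|I_R3| = 0.0004408 A

Final answer: |I_R3| = 0.0004408 A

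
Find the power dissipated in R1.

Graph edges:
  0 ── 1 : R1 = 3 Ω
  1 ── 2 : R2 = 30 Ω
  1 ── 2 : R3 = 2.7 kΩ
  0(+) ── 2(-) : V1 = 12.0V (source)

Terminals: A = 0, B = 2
Nodal analysis, taking node 2 as the 0 V reference.
Source V1 fixes V_0 = 12 V.
KCL at each unknown node (sum of currents leaving = 0; resistances in Ω):
  Node 1: (V_1 - 12)/3 + (V_1 - 0)/30 + (V_1 - 0)/2700 = 0
Collecting terms: 0.367 × V_1 = 4  =>  V_1 = 10.9 V
I_R1 = (V_0 - V_1)/R1 = (12 - 10.9)/3 = 0.3673 A
P_R1 = I_R1² × R1 = (0.3673)² × 3 = 0.4047 W

Final answer: 0.4047 W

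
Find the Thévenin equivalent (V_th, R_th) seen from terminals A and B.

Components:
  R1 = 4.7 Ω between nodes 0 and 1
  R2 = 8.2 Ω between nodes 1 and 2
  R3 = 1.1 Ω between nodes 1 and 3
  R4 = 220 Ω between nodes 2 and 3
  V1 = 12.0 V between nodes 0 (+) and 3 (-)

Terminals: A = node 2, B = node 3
Step 1 — V_th is the open-circuit voltage V_A - V_B (nothing connected across the terminals).
Nodal analysis, taking node 3 as the 0 V reference.
Source V1 fixes V_0 = 12 V.
KCL at each unknown node (sum of currents leaving = 0; resistances in Ω):
  Node 1: (V_1 - 12)/4.7 + (V_1 - V_2)/8.2 + (V_1 - 0)/1.1 = 0
  Node 2: (V_2 - V_1)/8.2 + (V_2 - 0)/220 = 0
Collecting terms (coefficients in siemens):
  1.244·V_1 - 0.122·V_2 = 2.553
  0.1265·V_2 - 0.122·V_1 = 0
Determinant D = (1.244)(0.1265) - (-0.122)(-0.122) = 0.1425
V_1 = [(2.553)(0.1265) - (-0.122)(0)]/D = 2.267 V
V_2 = [(1.244)(0) - (2.553)(-0.122)]/D = 2.186 V
V_th = V_2 - V_3 = 2.186 - 0 = 2.186 V
Step 2 — R_th: zero the source — replace V1 by a short circuit (node 3 merges into node 0) — and find the resistance seen between A (node 2) and B (node 0).
Reduce the network between node 2 (A) and node 0 (B) by series/parallel combination:
  Rp1 = R1 ‖ R3 (parallel, both between nodes 0 and 1) = 1/(1/4.7 + 1/1.1) = 0.8914 Ω
  Rs1 = R2 + Rp1 (series, joined only at node 1) = 8.2 + 0.8914 = 9.091 Ω
  Rp2 = R4 ‖ Rs1 (parallel, both between nodes 0 and 2) = 1/(1/220 + 1/9.091) = 8.731 Ω
R_th = 8.731 Ω

Final answer: V_th = 2.186 V, R_th = 8.731 Ω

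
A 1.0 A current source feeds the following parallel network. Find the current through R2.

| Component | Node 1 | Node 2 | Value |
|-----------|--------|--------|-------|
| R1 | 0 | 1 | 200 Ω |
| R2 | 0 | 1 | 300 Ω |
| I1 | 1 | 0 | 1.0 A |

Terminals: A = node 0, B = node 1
All resistors sit directly between nodes 0 and 1, so they are in parallel and share one voltage V; the full source current 1 A splits among them.
1/R_par = 1/200 + 1/300 = 0.008333 S  =>  R_par = 120 Ω
V = I × R_par = 1 × 120 = 120 V
I_R2 = V/R2 = 120/300 = 0.4 A

Final answer: 0.4 A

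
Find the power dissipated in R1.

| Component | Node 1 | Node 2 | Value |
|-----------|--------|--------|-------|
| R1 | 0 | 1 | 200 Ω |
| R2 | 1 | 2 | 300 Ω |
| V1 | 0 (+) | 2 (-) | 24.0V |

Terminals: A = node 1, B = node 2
Nodal analysis, taking node 2 as the 0 V reference.
Source V1 fixes V_0 = 24 V.
KCL at each unknown node (sum of currents leaving = 0; resistances in Ω):
  Node 1: (V_1 - 24)/200 + (V_1 - 0)/300 = 0
Collecting terms: 0.008333 × V_1 = 0.12  =>  V_1 = 14.4 V
I_R1 = (V_0 - V_1)/R1 = (24 - 14.4)/200 = 0.048 A
P_R1 = I_R1² × R1 = (0.048)² × 200 = 0.4608 W

Final answer: 0.4608 W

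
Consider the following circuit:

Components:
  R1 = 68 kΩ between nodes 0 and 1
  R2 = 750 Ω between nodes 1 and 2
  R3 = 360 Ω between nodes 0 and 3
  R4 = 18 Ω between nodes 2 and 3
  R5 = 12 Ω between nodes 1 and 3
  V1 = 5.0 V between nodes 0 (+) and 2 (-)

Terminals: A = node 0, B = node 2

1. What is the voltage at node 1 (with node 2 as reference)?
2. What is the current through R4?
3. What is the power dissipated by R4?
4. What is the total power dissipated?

Nodal analysis, taking node 2 as the 0 V reference.
Source V1 fixes V_0 = 5 V.
KCL at each unknown node (sum of currents leaving = 0; resistances in Ω):
  Node 1: (V_1 - 5)/68000 + (V_1 - 0)/750 + (V_1 - V_3)/12 = 0
  Node 3: (V_3 - 5)/360 + (V_3 - 0)/18 + (V_3 - V_1)/12 = 0
Collecting terms (coefficients in siemens):
  0.08468·V_1 - 0.08333·V_3 = 0.00007353
  0.1417·V_3 - 0.08333·V_1 = 0.01389
Determinant D = (0.08468)(0.1417) - (-0.08333)(-0.08333) = 0.005052
V_1 = [(0.00007353)(0.1417) - (-0.08333)(0.01389)]/D = 0.2312 V
V_3 = [(0.08468)(0.01389) - (0.00007353)(-0.08333)]/D = 0.234 V
Part 1:
  Read off the nodal solution: V_1 = 0.2312 V
Part 2:
  I_R4 = (V_2 - V_3)/R4 = (0 - 0.234)/18 = -0.013 A
  Magnitude: I_R4 = 0.013 A
Part 3:
  I_R4 = (V_2 - V_3)/R4 = (0 - 0.234)/18 = -0.013 A
  P_R4 = I_R4² × R4 = (-0.013)² × 18 = 0.003042 W
Part 4:
  Power in each resistor, P = (ΔV)²/R:
    P_R1 = (5 - 0.2312)²/68000 = 0.0003344 W
    P_R2 = (0.2312 - 0)²/750 = 0.00007124 W
    P_R3 = (5 - 0.234)²/360 = 0.0631 W
    P_R4 = (0 - 0.234)²/18 = 0.003042 W
    P_R5 = (0.2312 - 0.234)²/12 = 0.0000006802 W
  P_total = P_R1 + P_R2 + P_R3 + P_R4 + P_R5 = 0.06654 W

Final answers:
1. V_1 = 0.2312 V
2. I_R4 = 0.013 A
3. P_R4 = 0.003042 W
4. P_total = 0.06654 W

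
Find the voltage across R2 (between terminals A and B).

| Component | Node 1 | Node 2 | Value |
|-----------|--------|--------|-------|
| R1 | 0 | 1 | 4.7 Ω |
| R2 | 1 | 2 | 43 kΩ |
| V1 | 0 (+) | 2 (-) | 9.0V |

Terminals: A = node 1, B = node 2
R1 and R2 are in series across V1 (node 0 → node 1 → node 2), and the output A–B is taken across R2, so this is a voltage divider.
Series current: I = V1/(R1 + R2) = 9/(4.7 + 43000) = 9/43000 = 0.0002093 A
V_R2 = I × R2 = V1 × R2/(R1 + R2) = 9 × 43000/43000 = 8.999 V

Final answer: 8.999 V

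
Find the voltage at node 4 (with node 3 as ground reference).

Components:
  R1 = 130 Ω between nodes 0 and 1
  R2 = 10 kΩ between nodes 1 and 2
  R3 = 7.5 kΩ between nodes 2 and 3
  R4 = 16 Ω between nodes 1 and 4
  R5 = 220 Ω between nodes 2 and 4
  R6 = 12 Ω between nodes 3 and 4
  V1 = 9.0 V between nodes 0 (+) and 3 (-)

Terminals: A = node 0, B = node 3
Nodal analysis, taking node 3 as the 0 V reference.
Source V1 fixes V_0 = 9 V.
KCL at each unknown node (sum of currents leaving = 0; resistances in Ω):
  Node 1: (V_1 - 9)/130 + (V_1 - V_2)/10000 + (V_1 - V_4)/16 = 0
  Node 2: (V_2 - V_1)/10000 + (V_2 - 0)/7500 + (V_2 - V_4)/220 = 0
  Node 4: (V_4 - V_1)/16 + (V_4 - V_2)/220 + (V_4 - 0)/12 = 0
Collecting terms (coefficients in siemens):
  0.07029·V_1 - 0.0001·V_2 - 0.0625·V_4 = 0.06923
  0.004779·V_2 - 0.0001·V_1 - 0.004545·V_4 = 0
  0.1504·V_4 - 0.0625·V_1 - 0.004545·V_2 = 0
Solving these 3 simultaneous equations (Gaussian elimination) gives:
  V_1 = 1.593 V, V_2 = 0.6826 V, V_4 = 0.6826 V
The requested potential is V_4 = 0.6826 V.

Final answer: V_4 = 0.6826 V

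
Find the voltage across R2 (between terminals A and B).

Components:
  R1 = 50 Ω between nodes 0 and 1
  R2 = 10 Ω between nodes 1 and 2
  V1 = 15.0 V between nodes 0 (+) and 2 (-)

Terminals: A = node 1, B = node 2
R1 and R2 are in series across V1 (node 0 → node 1 → node 2), and the output A–B is taken across R2, so this is a voltage divider.
Series current: I = V1/(R1 + R2) = 15/(50 + 10) = 15/60 = 0.25 A
V_R2 = I × R2 = V1 × R2/(R1 + R2) = 15 × 10/60 = 2.5 V

Final answer: 2.5 V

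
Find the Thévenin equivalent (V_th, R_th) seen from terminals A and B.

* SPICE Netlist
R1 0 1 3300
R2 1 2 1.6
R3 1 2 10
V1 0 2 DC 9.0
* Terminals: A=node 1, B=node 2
Step 1 — V_th is the open-circuit voltage V_A - V_B (nothing connected across the terminals).
Nodal analysis, taking node 2 as the 0 V reference.
Source V1 fixes V_0 = 9 V.
KCL at each unknown node (sum of currents leaving = 0; resistances in Ω):
  Node 1: (V_1 - 9)/3300 + (V_1 - 0)/1.6 + (V_1 - 0)/10 = 0
Collecting terms: 0.7253 × V_1 = 0.002727  =>  V_1 = 0.00376 V
V_th = V_1 - V_2 = 0.00376 - 0 = 0.00376 V
Step 2 — R_th: zero the source — replace V1 by a short circuit (node 2 merges into node 0) — and find the resistance seen between A (node 1) and B (node 0).
Reduce the network between node 1 (A) and node 0 (B) by series/parallel combination:
  Rp1 = R1 ‖ R2 ‖ R3 (parallel, all between nodes 0 and 1) = 1/(1/3300 + 1/1.6 + 1/10) = 1.379 Ω
R_th = 1.379 Ω

Final answer: V_th = 0.00376 V, R_th = 1.379 Ω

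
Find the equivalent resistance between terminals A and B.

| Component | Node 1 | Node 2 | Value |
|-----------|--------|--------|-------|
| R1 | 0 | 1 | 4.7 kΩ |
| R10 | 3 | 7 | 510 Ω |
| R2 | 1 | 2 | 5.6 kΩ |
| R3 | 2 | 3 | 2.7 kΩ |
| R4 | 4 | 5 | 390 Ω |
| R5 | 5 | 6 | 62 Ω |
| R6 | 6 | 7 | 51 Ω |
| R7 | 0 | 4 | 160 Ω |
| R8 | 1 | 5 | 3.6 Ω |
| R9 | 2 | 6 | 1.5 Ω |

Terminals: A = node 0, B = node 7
The network is not a plain series/parallel combination. Inject a 1 A test current into terminal A (node 0) and return it from terminal B (node 7); then R_eq = V_A / (1 A).
Nodal analysis, taking node 7 as the 0 V reference.
Current source I_test pushes 1 A into node 0 and draws it out of node 7.
KCL at each unknown node (sum of currents leaving = 0; resistances in Ω):
  Node 0: (V_0 - V_1)/4700 + (V_0 - V_4)/160 - 1 = 0
  Node 1: (V_1 - V_0)/4700 + (V_1 - V_2)/5600 + (V_1 - V_5)/3.6 = 0
  Node 2: (V_2 - V_1)/5600 + (V_2 - V_3)/2700 + (V_2 - V_6)/1.5 = 0
  Node 3: (V_3 - V_2)/2700 + (V_3 - 0)/510 = 0
  Node 4: (V_4 - V_0)/160 + (V_4 - V_5)/390 = 0
  Node 5: (V_5 - V_1)/3.6 + (V_5 - V_4)/390 + (V_5 - V_6)/62 = 0
  Node 6: (V_6 - V_2)/1.5 + (V_6 - V_5)/62 + (V_6 - 0)/51 = 0
Collecting terms (coefficients in siemens):
  0.006463·V_0 - 0.0002128·V_1 - 0.00625·V_4 = 1
  0.2782·V_1 - 0.0002128·V_0 - 0.0001786·V_2 - 0.2778·V_5 = 0
  0.6672·V_2 - 0.0001786·V_1 - 0.0003704·V_3 - 0.6667·V_6 = 0
  0.002331·V_3 - 0.0003704·V_2 = 0
  0.008814·V_4 - 0.00625·V_0 - 0.002564·V_5 = 0
  0.2965·V_5 - 0.2778·V_1 - 0.002564·V_4 - 0.01613·V_6 = 0
  0.7024·V_6 - 0.6667·V_2 - 0.01613·V_5 = 0
Solving these 7 simultaneous equations (Gaussian elimination) gives:
  V_0 = 603.9 V, V_1 = 111.9 V, V_2 = 50.2 V, V_3 = 7.975 V
  V_4 = 460.7 V, V_5 = 111.5 V, V_6 = 50.2 V
R_eq = V_0 / 1 A = 603.9 Ω

Final answer: 603.9 Ω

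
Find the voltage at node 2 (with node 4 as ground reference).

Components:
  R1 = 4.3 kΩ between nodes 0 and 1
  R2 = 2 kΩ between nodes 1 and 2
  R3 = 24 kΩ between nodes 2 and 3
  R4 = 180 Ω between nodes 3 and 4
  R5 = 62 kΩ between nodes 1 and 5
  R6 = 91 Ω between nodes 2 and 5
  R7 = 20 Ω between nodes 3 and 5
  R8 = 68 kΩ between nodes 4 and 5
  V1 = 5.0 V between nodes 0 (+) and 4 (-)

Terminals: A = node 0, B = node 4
Nodal analysis, taking node 4 as the 0 V reference.
Source V1 fixes V_0 = 5 V.
KCL at each unknown node (sum of currents leaving = 0; resistances in Ω):
  Node 1: (V_1 - 5)/4300 + (V_1 - V_2)/2000 + (V_1 - V_5)/62000 = 0
  Node 2: (V_2 - V_1)/2000 + (V_2 - V_3)/24000 + (V_2 - V_5)/91 = 0
  Node 3: (V_3 - V_2)/24000 + (V_3 - 0)/180 + (V_3 - V_5)/20 = 0
  Node 5: (V_5 - V_1)/62000 + (V_5 - V_2)/91 + (V_5 - V_3)/20 + (V_5 - 0)/68000 = 0
Collecting terms (coefficients in siemens):
  0.0007487·V_1 - 0.0005·V_2 - 0.00001613·V_5 = 0.001163
  0.01153·V_2 - 0.0005·V_1 - 0.00004167·V_3 - 0.01099·V_5 = 0
  0.0556·V_3 - 0.00004167·V_2 - 0.05·V_5 = 0
  0.06102·V_5 - 0.00001613·V_1 - 0.01099·V_2 - 0.05·V_3 = 0
Solving these 4 simultaneous equations (Gaussian elimination) gives:
  V_1 = 1.703 V, V_2 = 0.22 V, V_3 = 0.1376 V, V_5 = 0.1528 V
The requested potential is V_2 = 0.22 V.

Final answer: V_2 = 0.22 V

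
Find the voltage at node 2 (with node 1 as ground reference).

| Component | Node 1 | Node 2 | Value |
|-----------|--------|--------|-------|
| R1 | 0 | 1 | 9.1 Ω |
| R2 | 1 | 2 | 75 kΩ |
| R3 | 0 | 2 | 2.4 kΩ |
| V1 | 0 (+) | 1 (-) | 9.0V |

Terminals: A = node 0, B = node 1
Nodal analysis, taking node 1 as the 0 V reference.
Source V1 fixes V_0 = 9 V.
KCL at each unknown node (sum of currents leaving = 0; resistances in Ω):
  Node 2: (V_2 - 0)/75000 + (V_2 - 9)/2400 = 0
Collecting terms: 0.00043 × V_2 = 0.00375  =>  V_2 = 8.721 V
The requested potential is V_2 = 8.721 V.

Final answer: V_2 = 8.721 V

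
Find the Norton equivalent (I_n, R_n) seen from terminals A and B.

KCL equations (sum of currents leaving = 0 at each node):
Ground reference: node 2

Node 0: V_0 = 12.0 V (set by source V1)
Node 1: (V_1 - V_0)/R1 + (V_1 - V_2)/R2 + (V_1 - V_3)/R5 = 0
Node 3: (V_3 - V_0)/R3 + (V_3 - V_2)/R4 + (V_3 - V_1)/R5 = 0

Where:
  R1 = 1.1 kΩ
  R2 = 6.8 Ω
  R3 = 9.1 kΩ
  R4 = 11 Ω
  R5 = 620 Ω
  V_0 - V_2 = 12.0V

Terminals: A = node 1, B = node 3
Find the Thévenin equivalent first; then I_n = V_th/R_th and R_n = R_th.
Step 1 — V_th is the open-circuit voltage V_A - V_B (nothing connected across the terminals).
Nodal analysis, taking node 2 as the 0 V reference.
Source V1 fixes V_0 = 12 V.
KCL at each unknown node (sum of currents leaving = 0; resistances in Ω):
  Node 1: (V_1 - 12)/1100 + (V_1 - 0)/6.8 + (V_1 - V_3)/620 = 0
  Node 3: (V_3 - 12)/9100 + (V_3 - 0)/11 + (V_3 - V_1)/620 = 0
Collecting terms (coefficients in siemens):
  0.1496·V_1 - 0.001613·V_3 = 0.01091
  0.09263·V_3 - 0.001613·V_1 = 0.001319
Determinant D = (0.1496)(0.09263) - (-0.001613)(-0.001613) = 0.01385
V_1 = [(0.01091)(0.09263) - (-0.001613)(0.001319)]/D = 0.0731 V
V_3 = [(0.1496)(0.001319) - (0.01091)(-0.001613)]/D = 0.01551 V
V_th = V_1 - V_3 = 0.0731 - 0.01551 = 0.05759 V
Step 2 — R_th: zero the source — replace V1 by a short circuit (node 2 merges into node 0) — and find the resistance seen between A (node 1) and B (node 3).
Reduce the network between node 1 (A) and node 3 (B) by series/parallel combination:
  Rp1 = R1 ‖ R2 (parallel, both between nodes 0 and 1) = 1/(1/1100 + 1/6.8) = 6.758 Ω
  Rp2 = R3 ‖ R4 (parallel, both between nodes 0 and 3) = 1/(1/9100 + 1/11) = 10.99 Ω
  Rs1 = Rp1 + Rp2 (series, joined only at node 0) = 6.758 + 10.99 = 17.74 Ω
  Rp3 = R5 ‖ Rs1 (parallel, both between nodes 1 and 3) = 1/(1/620 + 1/17.74) = 17.25 Ω
R_th = 17.25 Ω
I_n = V_th/R_th = 0.05759/17.25 = 0.003338 A, and R_n = R_th = 17.25 Ω

Final answer: I_n = 0.003338 A, R_n = 17.25 Ω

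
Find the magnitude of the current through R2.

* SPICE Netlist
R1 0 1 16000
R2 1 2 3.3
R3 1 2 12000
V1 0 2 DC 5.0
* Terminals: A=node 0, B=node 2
Nodal analysis, taking node 2 as the 0 V reference.
Source V1 fixes V_0 = 5 V.
KCL at each unknown node (sum of currents leaving = 0; resistances in Ω):
  Node 1: (V_1 - 5)/16000 + (V_1 - 0)/3.3 + (V_1 - 0)/12000 = 0
Collecting terms: 0.3032 × V_1 = 0.0003125  =>  V_1 = 0.001031 V
I_R2 = (V_1 - V_2)/R2 = (0.001031 - 0)/3.3 = 0.0003123 A
|I_R2| = 0.0003123 A

Final answer: |I_R2| = 0.0003123 A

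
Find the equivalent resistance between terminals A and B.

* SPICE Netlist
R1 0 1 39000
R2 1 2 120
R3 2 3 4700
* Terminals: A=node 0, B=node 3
Reduce the network between node 0 (A) and node 3 (B) by series/parallel combination:
  Rs1 = R1 + R2 (series, joined only at node 1) = 39000 + 120 = 39120 Ω
  Rs2 = R3 + Rs1 (series, joined only at node 2) = 4700 + 39120 = 43820 Ω
R_eq = 43.82 kΩ

Final answer: 43.82 kΩ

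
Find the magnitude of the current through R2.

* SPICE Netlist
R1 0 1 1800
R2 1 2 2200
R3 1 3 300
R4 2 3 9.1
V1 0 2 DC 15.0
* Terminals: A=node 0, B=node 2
Nodal analysis, taking node 2 as the 0 V reference.
Source V1 fixes V_0 = 15 V.
KCL at each unknown node (sum of currents leaving = 0; resistances in Ω):
  Node 1: (V_1 - 15)/1800 + (V_1 - 0)/2200 + (V_1 - V_3)/300 = 0
  Node 3: (V_3 - V_1)/300 + (V_3 - 0)/9.1 = 0
Collecting terms (coefficients in siemens):
  0.004343·V_1 - 0.003333·V_3 = 0.008333
  0.1132·V_3 - 0.003333·V_1 = 0
Determinant D = (0.004343)(0.1132) - (-0.003333)(-0.003333) = 0.0004807
V_1 = [(0.008333)(0.1132) - (-0.003333)(0)]/D = 1.963 V
V_3 = [(0.004343)(0) - (0.008333)(-0.003333)]/D = 0.05779 V
I_R2 = (V_1 - V_2)/R2 = (1.963 - 0)/2200 = 0.0008923 A
|I_R2| = 0.0008923 A

Final answer: |I_R2| = 0.0008923 A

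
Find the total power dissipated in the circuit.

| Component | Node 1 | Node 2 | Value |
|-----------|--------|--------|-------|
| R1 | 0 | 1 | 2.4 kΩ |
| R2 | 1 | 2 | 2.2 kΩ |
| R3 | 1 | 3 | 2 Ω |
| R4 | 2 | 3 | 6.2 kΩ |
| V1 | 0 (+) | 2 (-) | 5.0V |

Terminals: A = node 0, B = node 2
Nodal analysis, taking node 2 as the 0 V reference.
Source V1 fixes V_0 = 5 V.
KCL at each unknown node (sum of currents leaving = 0; resistances in Ω):
  Node 1: (V_1 - 5)/2400 + (V_1 - 0)/2200 + (V_1 - V_3)/2 = 0
  Node 3: (V_3 - V_1)/2 + (V_3 - 0)/6200 = 0
Collecting terms (coefficients in siemens):
  0.5009·V_1 - 0.5·V_3 = 0.002083
  0.5002·V_3 - 0.5·V_1 = 0
Determinant D = (0.5009)(0.5002) - (-0.5)(-0.5) = 0.0005164
V_1 = [(0.002083)(0.5002) - (-0.5)(0)]/D = 2.018 V
V_3 = [(0.5009)(0) - (0.002083)(-0.5)]/D = 2.017 V
Power in each resistor, P = (ΔV)²/R:
  P_R1 = (5 - 2.018)²/2400 = 0.003705 W
  P_R2 = (2.018 - 0)²/2200 = 0.001851 W
  P_R3 = (2.018 - 2.017)²/2 = 0.0000002117 W
  P_R4 = (0 - 2.017)²/6200 = 0.0006563 W
P_total = P_R1 + P_R2 + P_R3 + P_R4 = 0.006213 W

Final answer: 0.006213 W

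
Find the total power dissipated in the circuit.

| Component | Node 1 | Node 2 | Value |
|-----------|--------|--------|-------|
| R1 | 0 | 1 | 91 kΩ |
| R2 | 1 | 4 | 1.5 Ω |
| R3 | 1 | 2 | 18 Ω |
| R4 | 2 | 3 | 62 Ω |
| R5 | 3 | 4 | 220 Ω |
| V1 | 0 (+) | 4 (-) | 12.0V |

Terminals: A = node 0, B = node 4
Nodal analysis, taking node 4 as the 0 V reference.
Source V1 fixes V_0 = 12 V.
KCL at each unknown node (sum of currents leaving = 0; resistances in Ω):
  Node 1: (V_1 - 12)/91000 + (V_1 - 0)/1.5 + (V_1 - V_2)/18 = 0
  Node 2: (V_2 - V_1)/18 + (V_2 - V_3)/62 = 0
  Node 3: (V_3 - V_2)/62 + (V_3 - 0)/220 = 0
Collecting terms (coefficients in siemens):
  0.7222·V_1 - 0.05556·V_2 = 0.0001319
  0.07168·V_2 - 0.05556·V_1 - 0.01613·V_3 = 0
  0.02067·V_3 - 0.01613·V_2 = 0
Solving these 3 simultaneous equations (Gaussian elimination) gives:
  V_1 = 0.0001968 V, V_2 = 0.000185 V, V_3 = 0.0001443 V
Power in each resistor, P = (ΔV)²/R:
  P_R1 = (12 - 0.0001968)²/91000 = 0.001582 W
  P_R2 = (0.0001968 - 0)²/1.5 = 0.00000002582 W
  P_R3 = (0.0001968 - 0.000185)²/18 = 0.000000000007747 W
  P_R4 = (0.000185 - 0.0001443)²/62 = 0.00000000002668 W
  P_R5 = (0.0001443 - 0)²/220 = 0.00000000009469 W
P_total = P_R1 + P_R2 + P_R3 + P_R4 + P_R5 = 0.001582 W

Final answer: 0.001582 W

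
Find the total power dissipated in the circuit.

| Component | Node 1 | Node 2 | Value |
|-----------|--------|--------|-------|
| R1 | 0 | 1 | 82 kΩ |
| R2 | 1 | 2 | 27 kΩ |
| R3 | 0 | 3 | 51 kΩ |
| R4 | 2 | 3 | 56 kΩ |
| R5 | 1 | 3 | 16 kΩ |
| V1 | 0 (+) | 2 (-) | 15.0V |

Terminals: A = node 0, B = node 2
Nodal analysis, taking node 2 as the 0 V reference.
Source V1 fixes V_0 = 15 V.
KCL at each unknown node (sum of currents leaving = 0; resistances in Ω):
  Node 1: (V_1 - 15)/82000 + (V_1 - 0)/27000 + (V_1 - V_3)/16000 = 0
  Node 3: (V_3 - 15)/51000 + (V_3 - 0)/56000 + (V_3 - V_1)/16000 = 0
Collecting terms (coefficients in siemens):
  0.0001117·V_1 - 0.0000625·V_3 = 0.0001829
  0.00009996·V_3 - 0.0000625·V_1 = 0.0002941
Determinant D = (0.0001117)(0.00009996) - (-0.0000625)(-0.0000625) = 0.000000007263
V_1 = [(0.0001829)(0.00009996) - (-0.0000625)(0.0002941)]/D = 5.049 V
V_3 = [(0.0001117)(0.0002941) - (0.0001829)(-0.0000625)]/D = 6.099 V
Power in each resistor, P = (ΔV)²/R:
  P_R1 = (15 - 5.049)²/82000 = 0.001208 W
  P_R2 = (5.049 - 0)²/27000 = 0.000944 W
  P_R3 = (15 - 6.099)²/51000 = 0.001554 W
  P_R4 = (0 - 6.099)²/56000 = 0.0006642 W
  P_R5 = (5.049 - 6.099)²/16000 = 0.00006892 W
P_total = P_R1 + P_R2 + P_R3 + P_R4 + P_R5 = 0.004438 W

Final answer: 0.004438 W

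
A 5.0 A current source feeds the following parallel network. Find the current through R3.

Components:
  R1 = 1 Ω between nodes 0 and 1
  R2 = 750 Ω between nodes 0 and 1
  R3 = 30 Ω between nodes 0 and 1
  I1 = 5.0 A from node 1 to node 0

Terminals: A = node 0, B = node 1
All resistors sit directly between nodes 0 and 1, so they are in parallel and share one voltage V; the full source current 5 A splits among them.
1/R_par = 1/1 + 1/750 + 1/30 = 1.035 S  =>  R_par = 0.9665 Ω
V = I × R_par = 5 × 0.9665 = 4.832 V
I_R3 = V/R3 = 4.832/30 = 0.1611 A

Final answer: 0.1611 A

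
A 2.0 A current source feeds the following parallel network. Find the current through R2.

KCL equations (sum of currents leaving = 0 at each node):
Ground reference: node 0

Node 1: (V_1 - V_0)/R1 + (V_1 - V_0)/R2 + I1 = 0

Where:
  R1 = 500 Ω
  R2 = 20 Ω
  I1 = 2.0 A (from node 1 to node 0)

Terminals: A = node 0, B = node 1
All resistors sit directly between nodes 0 and 1, so they are in parallel and share one voltage V; the full source current 2 A splits among them.
1/R_par = 1/500 + 1/20 = 0.052 S  =>  R_par = 19.23 Ω
V = I × R_par = 2 × 19.23 = 38.46 V
I_R2 = V/R2 = 38.46/20 = 1.923 A

Final answer: 1.923 A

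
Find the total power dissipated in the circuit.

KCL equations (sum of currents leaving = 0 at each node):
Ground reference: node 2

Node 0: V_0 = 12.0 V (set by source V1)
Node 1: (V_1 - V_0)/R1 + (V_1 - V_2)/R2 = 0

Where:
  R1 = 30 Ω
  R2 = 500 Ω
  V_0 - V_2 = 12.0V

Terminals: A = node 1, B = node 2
Nodal analysis, taking node 2 as the 0 V reference.
Source V1 fixes V_0 = 12 V.
KCL at each unknown node (sum of currents leaving = 0; resistances in Ω):
  Node 1: (V_1 - 12)/30 + (V_1 - 0)/500 = 0
Collecting terms: 0.03533 × V_1 = 0.4  =>  V_1 = 11.32 V
Power in each resistor, P = (ΔV)²/R:
  P_R1 = (12 - 11.32)²/30 = 0.01538 W
  P_R2 = (11.32 - 0)²/500 = 0.2563 W
P_total = P_R1 + P_R2 = 0.2717 W

Final answer: 0.2717 W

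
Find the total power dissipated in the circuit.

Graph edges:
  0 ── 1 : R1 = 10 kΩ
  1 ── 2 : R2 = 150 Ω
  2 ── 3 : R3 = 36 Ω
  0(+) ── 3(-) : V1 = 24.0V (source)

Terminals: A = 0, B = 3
Nodal analysis, taking node 3 as the 0 V reference.
Source V1 fixes V_0 = 24 V.
KCL at each unknown node (sum of currents leaving = 0; resistances in Ω):
  Node 1: (V_1 - 24)/10000 + (V_1 - V_2)/150 = 0
  Node 2: (V_2 - V_1)/150 + (V_2 - 0)/36 = 0
Collecting terms (coefficients in siemens):
  0.006767·V_1 - 0.006667·V_2 = 0.0024
  0.03444·V_2 - 0.006667·V_1 = 0
Determinant D = (0.006767)(0.03444) - (-0.006667)(-0.006667) = 0.0001886
V_1 = [(0.0024)(0.03444) - (-0.006667)(0)]/D = 0.4382 V
V_2 = [(0.006767)(0) - (0.0024)(-0.006667)]/D = 0.08482 V
Power in each resistor, P = (ΔV)²/R:
  P_R1 = (24 - 0.4382)²/10000 = 0.05552 W
  P_R2 = (0.4382 - 0.08482)²/150 = 0.0008327 W
  P_R3 = (0.08482 - 0)²/36 = 0.0001999 W
P_total = P_R1 + P_R2 + P_R3 = 0.05655 W

Final answer: 0.05655 W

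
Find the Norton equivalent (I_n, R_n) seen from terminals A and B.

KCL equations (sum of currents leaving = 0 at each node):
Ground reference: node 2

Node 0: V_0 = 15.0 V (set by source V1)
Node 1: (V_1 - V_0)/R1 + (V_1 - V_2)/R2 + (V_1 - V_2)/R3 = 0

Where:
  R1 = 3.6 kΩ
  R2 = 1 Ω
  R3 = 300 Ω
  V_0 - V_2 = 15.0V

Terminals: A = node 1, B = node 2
Find the Thévenin equivalent first; then I_n = V_th/R_th and R_n = R_th.
Step 1 — V_th is the open-circuit voltage V_A - V_B (nothing connected across the terminals).
Nodal analysis, taking node 2 as the 0 V reference.
Source V1 fixes V_0 = 15 V.
KCL at each unknown node (sum of currents leaving = 0; resistances in Ω):
  Node 1: (V_1 - 15)/3600 + (V_1 - 0)/1 + (V_1 - 0)/300 = 0
Collecting terms: 1.004 × V_1 = 0.004167  =>  V_1 = 0.004152 V
V_th = V_1 - V_2 = 0.004152 - 0 = 0.004152 V
Step 2 — R_th: zero the source — replace V1 by a short circuit (node 2 merges into node 0) — and find the resistance seen between A (node 1) and B (node 0).
Reduce the network between node 1 (A) and node 0 (B) by series/parallel combination:
  Rp1 = R1 ‖ R2 ‖ R3 (parallel, all between nodes 0 and 1) = 1/(1/3600 + 1/1 + 1/300) = 0.9964 Ω
R_th = 0.9964 Ω
I_n = V_th/R_th = 0.004152/0.9964 = 0.004167 A, and R_n = R_th = 0.9964 Ω

Final answer: I_n = 0.004167 A, R_n = 0.9964 Ω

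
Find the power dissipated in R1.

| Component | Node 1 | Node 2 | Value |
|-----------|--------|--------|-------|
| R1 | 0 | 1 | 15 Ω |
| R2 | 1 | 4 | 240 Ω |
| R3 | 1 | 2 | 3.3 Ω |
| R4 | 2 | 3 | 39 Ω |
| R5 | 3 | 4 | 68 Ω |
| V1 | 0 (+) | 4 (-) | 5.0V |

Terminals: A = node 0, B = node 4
Nodal analysis, taking node 4 as the 0 V reference.
Source V1 fixes V_0 = 5 V.
KCL at each unknown node (sum of currents leaving = 0; resistances in Ω):
  Node 1: (V_1 - 5)/15 + (V_1 - 0)/240 + (V_1 - V_2)/3.3 = 0
  Node 2: (V_2 - V_1)/3.3 + (V_2 - V_3)/39 = 0
  Node 3: (V_3 - V_2)/39 + (V_3 - 0)/68 = 0
Collecting terms (coefficients in siemens):
  0.3739·V_1 - 0.303·V_2 = 0.3333
  0.3287·V_2 - 0.303·V_1 - 0.02564·V_3 = 0
  0.04035·V_3 - 0.02564·V_2 = 0
Solving these 3 simultaneous equations (Gaussian elimination) gives:
  V_1 = 4.172 V, V_2 = 4.047 V, V_3 = 2.572 V
I_R1 = (V_0 - V_1)/R1 = (5 - 4.172)/15 = 0.05521 A
P_R1 = I_R1² × R1 = (0.05521)² × 15 = 0.04572 W

Final answer: 0.04572 W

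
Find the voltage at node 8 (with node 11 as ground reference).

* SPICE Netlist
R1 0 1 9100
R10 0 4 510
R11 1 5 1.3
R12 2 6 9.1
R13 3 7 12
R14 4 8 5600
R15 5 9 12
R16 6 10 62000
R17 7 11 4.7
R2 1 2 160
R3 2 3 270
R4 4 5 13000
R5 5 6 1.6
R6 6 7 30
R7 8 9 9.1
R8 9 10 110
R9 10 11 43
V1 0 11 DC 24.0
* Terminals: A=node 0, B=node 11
Nodal analysis, taking node 11 as the 0 V reference.
Source V1 fixes V_0 = 24 V.
KCL at each unknown node (sum of currents leaving = 0; resistances in Ω):
  Node 1: (V_1 - 24)/9100 + (V_1 - V_2)/160 + (V_1 - V_5)/1.3 = 0
  Node 2: (V_2 - V_1)/160 + (V_2 - V_3)/270 + (V_2 - V_6)/9.1 = 0
  Node 3: (V_3 - V_2)/270 + (V_3 - V_7)/12 = 0
  Node 4: (V_4 - V_5)/13000 + (V_4 - 24)/510 + (V_4 - V_8)/5600 = 0
  Node 5: (V_5 - V_4)/13000 + (V_5 - V_6)/1.6 + (V_5 - V_1)/1.3 + (V_5 - V_9)/12 = 0
  Node 6: (V_6 - V_5)/1.6 + (V_6 - V_7)/30 + (V_6 - V_2)/9.1 + (V_6 - V_10)/62000 = 0
  Node 7: (V_7 - V_6)/30 + (V_7 - V_3)/12 + (V_7 - 0)/4.7 = 0
  Node 8: (V_8 - V_9)/9.1 + (V_8 - V_4)/5600 = 0
  Node 9: (V_9 - V_8)/9.1 + (V_9 - V_10)/110 + (V_9 - V_5)/12 = 0
  Node 10: (V_10 - V_9)/110 + (V_10 - 0)/43 + (V_10 - V_6)/62000 = 0
Collecting terms (coefficients in siemens):
  0.7756·V_1 - 0.00625·V_2 - 0.7692·V_5 = 0.002637
  0.1198·V_2 - 0.00625·V_1 - 0.003704·V_3 - 0.1099·V_6 = 0
  0.08704·V_3 - 0.003704·V_2 - 0.08333·V_7 = 0
  0.002216·V_4 - 0.00007692·V_5 - 0.0001786·V_8 = 0.04706
  1.478·V_5 - 0.7692·V_1 - 0.00007692·V_4 - 0.625·V_6 - 0.08333·V_9 = 0
  0.7682·V_6 - 0.1099·V_2 - 0.625·V_5 - 0.03333·V_7 - 0.00001613·V_10 = 0
  0.3294·V_7 - 0.08333·V_3 - 0.03333·V_6 = 0
  0.1101·V_8 - 0.0001786·V_4 - 0.1099·V_9 = 0
  0.2023·V_9 - 0.08333·V_5 - 0.1099·V_8 - 0.009091·V_10 = 0
  0.03236·V_10 - 0.00001613·V_6 - 0.009091·V_9 = 0
Solving these 10 simultaneous equations (Gaussian elimination) gives:
  V_1 = 0.2176 V, V_2 = 0.1998 V, V_3 = 0.03733 V, V_4 = 21.26 V
  V_5 = 0.2144 V, V_6 = 0.2043 V, V_7 = 0.03011 V, V_8 = 0.2746 V
  V_9 = 0.2405 V, V_10 = 0.06765 V
The requested potential is V_8 = 0.2746 V.

Final answer: V_8 = 0.2746 V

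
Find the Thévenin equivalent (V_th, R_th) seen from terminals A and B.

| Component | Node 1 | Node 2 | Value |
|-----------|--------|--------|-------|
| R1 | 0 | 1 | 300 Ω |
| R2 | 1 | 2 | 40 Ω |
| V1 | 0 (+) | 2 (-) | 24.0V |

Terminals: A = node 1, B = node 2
Step 1 — V_th is the open-circuit voltage V_A - V_B (nothing connected across the terminals).
Nodal analysis, taking node 2 as the 0 V reference.
Source V1 fixes V_0 = 24 V.
KCL at each unknown node (sum of currents leaving = 0; resistances in Ω):
  Node 1: (V_1 - 24)/300 + (V_1 - 0)/40 = 0
Collecting terms: 0.02833 × V_1 = 0.08  =>  V_1 = 2.824 V
V_th = V_1 - V_2 = 2.824 - 0 = 2.824 V
Step 2 — R_th: zero the source — replace V1 by a short circuit (node 2 merges into node 0) — and find the resistance seen between A (node 1) and B (node 0).
Reduce the network between node 1 (A) and node 0 (B) by series/parallel combination:
  Rp1 = R1 ‖ R2 (parallel, both between nodes 0 and 1) = 1/(1/300 + 1/40) = 35.29 Ω
R_th = 35.29 Ω

Final answer: V_th = 2.824 V, R_th = 35.29 Ω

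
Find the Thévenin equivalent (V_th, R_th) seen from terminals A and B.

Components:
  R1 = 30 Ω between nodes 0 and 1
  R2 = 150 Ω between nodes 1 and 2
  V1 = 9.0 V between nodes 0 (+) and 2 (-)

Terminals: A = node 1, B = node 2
Step 1 — V_th is the open-circuit voltage V_A - V_B (nothing connected across the terminals).
Nodal analysis, taking node 2 as the 0 V reference.
Source V1 fixes V_0 = 9 V.
KCL at each unknown node (sum of currents leaving = 0; resistances in Ω):
  Node 1: (V_1 - 9)/30 + (V_1 - 0)/150 = 0
Collecting terms: 0.04 × V_1 = 0.3  =>  V_1 = 7.5 V
V_th = V_1 - V_2 = 7.5 - 0 = 7.5 V
Step 2 — R_th: zero the source — replace V1 by a short circuit (node 2 merges into node 0) — and find the resistance seen between A (node 1) and B (node 0).
Reduce the network between node 1 (A) and node 0 (B) by series/parallel combination:
  Rp1 = R1 ‖ R2 (parallel, both between nodes 0 and 1) = 1/(1/30 + 1/150) = 25 Ω
R_th = 25 Ω

Final answer: V_th = 7.5 V, R_th = 25 Ω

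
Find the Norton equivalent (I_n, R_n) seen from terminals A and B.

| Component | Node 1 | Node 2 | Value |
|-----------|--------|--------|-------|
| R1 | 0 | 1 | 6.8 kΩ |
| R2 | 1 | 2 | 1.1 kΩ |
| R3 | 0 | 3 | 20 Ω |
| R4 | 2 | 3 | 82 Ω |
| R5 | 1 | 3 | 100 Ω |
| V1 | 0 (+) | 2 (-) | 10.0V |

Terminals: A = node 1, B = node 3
Find the Thévenin equivalent first; then I_n = V_th/R_th and R_n = R_th.
Step 1 — V_th is the open-circuit voltage V_A - V_B (nothing connected across the terminals).
Nodal analysis, taking node 2 as the 0 V reference.
Source V1 fixes V_0 = 10 V.
KCL at each unknown node (sum of currents leaving = 0; resistances in Ω):
  Node 1: (V_1 - 10)/6800 + (V_1 - 0)/1100 + (V_1 - V_3)/100 = 0
  Node 3: (V_3 - 10)/20 + (V_3 - 0)/82 + (V_3 - V_1)/100 = 0
Collecting terms (coefficients in siemens):
  0.01106·V_1 - 0.01·V_3 = 0.001471
  0.0722·V_3 - 0.01·V_1 = 0.5
Determinant D = (0.01106)(0.0722) - (-0.01)(-0.01) = 0.0006982
V_1 = [(0.001471)(0.0722) - (-0.01)(0.5)]/D = 7.313 V
V_3 = [(0.01106)(0.5) - (0.001471)(-0.01)]/D = 7.939 V
V_th = V_1 - V_3 = 7.313 - 7.939 = -0.6253 V
Step 2 — R_th: zero the source — replace V1 by a short circuit (node 2 merges into node 0) — and find the resistance seen between A (node 1) and B (node 3).
Reduce the network between node 1 (A) and node 3 (B) by series/parallel combination:
  Rp1 = R1 ‖ R2 (parallel, both between nodes 0 and 1) = 1/(1/6800 + 1/1100) = 946.8 Ω
  Rp2 = R3 ‖ R4 (parallel, both between nodes 0 and 3) = 1/(1/20 + 1/82) = 16.08 Ω
  Rs1 = Rp1 + Rp2 (series, joined only at node 0) = 946.8 + 16.08 = 962.9 Ω
  Rp3 = R5 ‖ Rs1 (parallel, both between nodes 1 and 3) = 1/(1/100 + 1/962.9) = 90.59 Ω
R_th = 90.59 Ω
I_n = V_th/R_th = -0.6253/90.59 = -0.006903 A, and R_n = R_th = 90.59 Ω

Final answer: I_n = -0.006903 A, R_n = 90.59 Ω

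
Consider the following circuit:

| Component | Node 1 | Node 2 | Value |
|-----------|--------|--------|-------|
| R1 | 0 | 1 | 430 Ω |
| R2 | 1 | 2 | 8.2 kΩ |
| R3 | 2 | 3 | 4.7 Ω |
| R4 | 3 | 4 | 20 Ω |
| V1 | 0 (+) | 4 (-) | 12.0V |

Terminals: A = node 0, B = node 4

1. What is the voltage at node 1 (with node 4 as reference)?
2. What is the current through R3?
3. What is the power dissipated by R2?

Nodal analysis, taking node 4 as the 0 V reference.
Source V1 fixes V_0 = 12 V.
KCL at each unknown node (sum of currents leaving = 0; resistances in Ω):
  Node 1: (V_1 - 12)/430 + (V_1 - V_2)/8200 = 0
  Node 2: (V_2 - V_1)/8200 + (V_2 - V_3)/4.7 = 0
  Node 3: (V_3 - V_2)/4.7 + (V_3 - 0)/20 = 0
Collecting terms (coefficients in siemens):
  0.002448·V_1 - 0.000122·V_2 = 0.02791
  0.2129·V_2 - 0.000122·V_1 - 0.2128·V_3 = 0
  0.2628·V_3 - 0.2128·V_2 = 0
Solving these 3 simultaneous equations (Gaussian elimination) gives:
  V_1 = 11.4 V, V_2 = 0.03425 V, V_3 = 0.02773 V
Part 1:
  Read off the nodal solution: V_1 = 11.4 V
Part 2:
  I_R3 = (V_2 - V_3)/R3 = (0.03425 - 0.02773)/4.7 = 0.001387 A
  Magnitude: I_R3 = 0.001387 A
Part 3:
  I_R2 = (V_1 - V_2)/R2 = (11.4 - 0.03425)/8200 = 0.001387 A
  P_R2 = I_R2² × R2 = (0.001387)² × 8200 = 0.01576 W

Final answers:
1. V_1 = 11.4 V
2. I_R3 = 0.001387 A
3. P_R2 = 0.01576 W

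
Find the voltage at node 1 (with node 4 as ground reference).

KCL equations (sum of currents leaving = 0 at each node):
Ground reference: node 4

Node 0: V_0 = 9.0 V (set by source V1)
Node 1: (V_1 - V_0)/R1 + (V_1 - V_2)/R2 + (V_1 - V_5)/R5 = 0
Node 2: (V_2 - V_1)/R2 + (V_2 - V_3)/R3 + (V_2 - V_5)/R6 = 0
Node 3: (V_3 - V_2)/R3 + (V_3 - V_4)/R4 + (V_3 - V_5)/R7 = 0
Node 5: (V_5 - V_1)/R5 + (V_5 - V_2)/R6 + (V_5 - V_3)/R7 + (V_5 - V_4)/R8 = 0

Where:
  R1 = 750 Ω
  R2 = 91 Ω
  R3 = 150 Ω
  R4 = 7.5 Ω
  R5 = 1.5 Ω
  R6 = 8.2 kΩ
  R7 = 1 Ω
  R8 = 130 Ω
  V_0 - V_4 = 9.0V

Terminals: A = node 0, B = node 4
Nodal analysis, taking node 4 as the 0 V reference.
Source V1 fixes V_0 = 9 V.
KCL at each unknown node (sum of currents leaving = 0; resistances in Ω):
  Node 1: (V_1 - 9)/750 + (V_1 - V_2)/91 + (V_1 - V_5)/1.5 = 0
  Node 2: (V_2 - V_1)/91 + (V_2 - V_3)/150 + (V_2 - V_5)/8200 = 0
  Node 3: (V_3 - V_2)/150 + (V_3 - 0)/7.5 + (V_3 - V_5)/1 = 0
  Node 5: (V_5 - V_1)/1.5 + (V_5 - V_2)/8200 + (V_5 - V_3)/1 + (V_5 - 0)/130 = 0
Collecting terms (coefficients in siemens):
  0.679·V_1 - 0.01099·V_2 - 0.6667·V_5 = 0.012
  0.01778·V_2 - 0.01099·V_1 - 0.006667·V_3 - 0.000122·V_5 = 0
  1.14·V_3 - 0.006667·V_2 - 1·V_5 = 0
  1.674·V_5 - 0.6667·V_1 - 0.000122·V_2 - 1·V_3 = 0
Solving these 4 simultaneous equations (Gaussian elimination) gives:
  V_1 = 0.112 V, V_2 = 0.1012 V, V_3 = 0.08343 V, V_5 = 0.09444 V
The requested potential is V_1 = 0.112 V.

Final answer: V_1 = 0.112 V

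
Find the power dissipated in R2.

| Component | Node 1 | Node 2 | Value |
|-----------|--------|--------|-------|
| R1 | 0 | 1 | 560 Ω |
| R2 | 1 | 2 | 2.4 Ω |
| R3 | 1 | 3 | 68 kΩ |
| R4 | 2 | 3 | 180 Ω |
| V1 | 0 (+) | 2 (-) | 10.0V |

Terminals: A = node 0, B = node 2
Nodal analysis, taking node 2 as the 0 V reference.
Source V1 fixes V_0 = 10 V.
KCL at each unknown node (sum of currents leaving = 0; resistances in Ω):
  Node 1: (V_1 - 10)/560 + (V_1 - 0)/2.4 + (V_1 - V_3)/68000 = 0
  Node 3: (V_3 - V_1)/68000 + (V_3 - 0)/180 = 0
Collecting terms (coefficients in siemens):
  0.4185·V_1 - 0.00001471·V_3 = 0.01786
  0.00557·V_3 - 0.00001471·V_1 = 0
Determinant D = (0.4185)(0.00557) - (-0.00001471)(-0.00001471) = 0.002331
V_1 = [(0.01786)(0.00557) - (-0.00001471)(0)]/D = 0.04267 V
V_3 = [(0.4185)(0) - (0.01786)(-0.00001471)]/D = 0.0001127 V
I_R2 = (V_1 - V_2)/R2 = (0.04267 - 0)/2.4 = 0.01778 A
P_R2 = I_R2² × R2 = (0.01778)² × 2.4 = 0.0007587 W

Final answer: 0.0007587 W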